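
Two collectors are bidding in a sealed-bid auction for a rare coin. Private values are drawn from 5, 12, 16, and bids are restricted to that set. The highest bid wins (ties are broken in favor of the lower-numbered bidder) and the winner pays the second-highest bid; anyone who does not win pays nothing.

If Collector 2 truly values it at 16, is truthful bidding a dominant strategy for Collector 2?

Yes

Check each profile of the others' bids and compare truth against every alternative bid.
Others bid (12): truth gives 4, best alternative gives 0.
Others bid (5): truth gives 11, best alternative gives 11.
Others bid (16): truth gives 0, best alternative gives 0.
In every case the truthful bid is at least as good as any alternative, so it is a dominant strategy.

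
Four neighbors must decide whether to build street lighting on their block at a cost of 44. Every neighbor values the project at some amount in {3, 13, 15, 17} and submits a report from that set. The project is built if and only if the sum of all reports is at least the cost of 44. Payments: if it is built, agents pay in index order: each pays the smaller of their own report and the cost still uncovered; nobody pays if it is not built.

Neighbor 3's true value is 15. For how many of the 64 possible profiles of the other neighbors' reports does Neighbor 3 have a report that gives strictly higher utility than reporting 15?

Others report (3, 13, 15): truth gives 0; report 13 gives 2 > 0. Violating.
Others report (3, 13, 17): truth gives 0; report 13 gives 2 > 0. Violating.
Others report (3, 15, 13): truth gives 0; report 13 gives 2 > 0. Violating.
Others report (3, 15, 15): truth gives 0; report 13 gives 2 > 0. Violating.
Others report (3, 3, 3): truth gives 0; no alternative beats it.
Others report (3, 3, 13): truth gives 0; no alternative beats it.
(Checking all 64 profiles: 48 have a profitable deviation, 16 do not.)

48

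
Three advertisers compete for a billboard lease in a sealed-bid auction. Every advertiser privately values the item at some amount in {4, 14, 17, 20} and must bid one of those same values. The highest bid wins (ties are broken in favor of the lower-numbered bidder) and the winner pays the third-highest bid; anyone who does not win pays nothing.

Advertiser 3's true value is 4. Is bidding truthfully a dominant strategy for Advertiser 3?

Check each profile of the others' bids and compare truth against every alternative bid.
Others bid (4, 4): truth gives 0, best alternative gives 0.
Others bid (4, 14): truth gives 0, best alternative gives 0.
Others bid (4, 17): truth gives 0, best alternative gives 0.
Others bid (4, 20): truth gives 0, best alternative gives 0.
Others bid (14, 4): truth gives 0, best alternative gives 0.
Others bid (14, 14): truth gives 0, best alternative gives 0.
(Remaining 10 profiles checked similarly; truth is weakly best in each.)
In every case the truthful bid is at least as good as any alternative, so it is a dominant strategy.

Yes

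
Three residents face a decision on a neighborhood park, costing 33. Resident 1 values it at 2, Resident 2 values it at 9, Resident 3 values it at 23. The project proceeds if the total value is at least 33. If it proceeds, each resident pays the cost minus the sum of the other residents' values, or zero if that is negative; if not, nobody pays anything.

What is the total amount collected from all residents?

Total value 34 ≥ cost 33, so it is built.
Resident 1: others sum to 32; max(0, 33 - 32) = 1.
Resident 2: others sum to 25; max(0, 33 - 25) = 8.
Resident 3: others sum to 11; max(0, 33 - 11) = 22.
Total collected = 1 + 8 + 22 = 31.

31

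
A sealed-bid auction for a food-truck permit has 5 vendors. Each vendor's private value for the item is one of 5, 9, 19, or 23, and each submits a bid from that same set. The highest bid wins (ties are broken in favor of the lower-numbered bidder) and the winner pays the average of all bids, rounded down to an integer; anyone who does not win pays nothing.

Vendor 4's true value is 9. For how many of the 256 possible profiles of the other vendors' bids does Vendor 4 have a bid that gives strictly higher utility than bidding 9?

Others bid (5, 5, 9, 5): truth gives 0; bid 19 gives 1 > 0. Violating.
Others bid (5, 9, 5, 5): truth gives 0; bid 19 gives 1 > 0. Violating.
Others bid (9, 5, 5, 5): truth gives 0; bid 19 gives 1 > 0. Violating.
Others bid (5, 5, 5, 5): truth gives 4; no alternative beats it.
Others bid (5, 5, 5, 9): truth gives 3; no alternative beats it.
(Checking all 256 profiles: 3 have a profitable deviation, 253 do not.)

3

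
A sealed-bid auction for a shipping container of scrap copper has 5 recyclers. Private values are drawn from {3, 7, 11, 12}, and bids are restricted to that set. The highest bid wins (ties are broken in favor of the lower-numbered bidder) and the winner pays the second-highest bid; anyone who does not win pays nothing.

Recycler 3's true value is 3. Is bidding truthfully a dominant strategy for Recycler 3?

Check each profile of the others' bids and compare truth against every alternative bid.
Others bid (3, 3, 3, 7): truth gives 0, best alternative gives -4.
Others bid (3, 3, 7, 3): truth gives 0, best alternative gives -4.
Others bid (3, 3, 7, 7): truth gives 0, best alternative gives -4.
Others bid (3, 3, 3, 3): truth gives 0, best alternative gives 0.
Others bid (3, 3, 3, 11): truth gives 0, best alternative gives 0.
Others bid (3, 3, 3, 12): truth gives 0, best alternative gives 0.
(Remaining 250 profiles checked similarly; truth is weakly best in each.)
In every case the truthful bid is at least as good as any alternative, so it is a dominant strategy.

Yes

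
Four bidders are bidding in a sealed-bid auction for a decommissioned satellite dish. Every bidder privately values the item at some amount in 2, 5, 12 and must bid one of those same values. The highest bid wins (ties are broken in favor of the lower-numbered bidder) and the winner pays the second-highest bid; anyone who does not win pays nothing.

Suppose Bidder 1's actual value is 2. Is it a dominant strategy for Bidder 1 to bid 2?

Check each profile of the others' bids and compare truth against every alternative bid.
Others bid (2, 2, 5): truth gives 0, best alternative gives -3.
Others bid (2, 5, 2): truth gives 0, best alternative gives -3.
Others bid (2, 5, 5): truth gives 0, best alternative gives -3.
Others bid (5, 2, 2): truth gives 0, best alternative gives -3.
Others bid (5, 2, 5): truth gives 0, best alternative gives -3.
Others bid (5, 5, 2): truth gives 0, best alternative gives -3.
(Remaining 21 profiles checked similarly; truth is weakly best in each.)
In every case the truthful bid is at least as good as any alternative, so it is a dominant strategy.

Yes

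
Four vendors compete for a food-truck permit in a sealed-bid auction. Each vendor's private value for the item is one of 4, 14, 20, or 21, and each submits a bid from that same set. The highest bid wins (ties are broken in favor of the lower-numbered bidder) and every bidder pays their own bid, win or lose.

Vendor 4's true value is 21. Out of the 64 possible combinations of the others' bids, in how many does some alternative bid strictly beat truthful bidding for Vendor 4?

Others bid (4, 4, 4): truth gives 0; bid 14 gives 7 > 0. Violating.
Others bid (4, 4, 14): truth gives 0; bid 20 gives 1 > 0. Violating.
Others bid (4, 4, 21): truth gives -21; bid 4 gives -4 > -21. Violating.
Others bid (4, 14, 4): truth gives 0; bid 20 gives 1 > 0. Violating.
Others bid (4, 4, 20): truth gives 0; no alternative beats it.
Others bid (4, 14, 20): truth gives 0; no alternative beats it.
(Checking all 64 profiles: 45 have a profitable deviation, 19 do not.)

45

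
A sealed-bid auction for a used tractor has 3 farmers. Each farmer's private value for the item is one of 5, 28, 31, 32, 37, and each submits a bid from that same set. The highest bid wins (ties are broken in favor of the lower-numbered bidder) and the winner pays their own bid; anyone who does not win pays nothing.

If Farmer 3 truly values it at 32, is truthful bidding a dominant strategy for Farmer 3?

No

Consider the case where Farmer 1 bids 5 and Farmer 2 bids 5.
Truthful bid 32: wins, pays 32, utility 32 - 32 = 0.
Bid 28 instead: wins, pays 28, utility 32 - 28 = 4.
Since 4 > 0, bidding 28 is strictly better here, so truthful bidding is not dominant.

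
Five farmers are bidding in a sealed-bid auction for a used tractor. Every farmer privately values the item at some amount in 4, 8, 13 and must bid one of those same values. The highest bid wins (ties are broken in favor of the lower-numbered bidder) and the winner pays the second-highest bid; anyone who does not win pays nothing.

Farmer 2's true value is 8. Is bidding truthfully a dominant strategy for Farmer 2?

Check each profile of the others' bids and compare truth against every alternative bid.
Others bid (4, 4, 4, 4): truth gives 4, best alternative gives 4.
Others bid (4, 4, 4, 8): truth gives 0, best alternative gives 0.
Others bid (4, 4, 4, 13): truth gives 0, best alternative gives 0.
Others bid (4, 4, 8, 4): truth gives 0, best alternative gives 0.
Others bid (4, 4, 8, 8): truth gives 0, best alternative gives 0.
Others bid (4, 4, 8, 13): truth gives 0, best alternative gives 0.
(Remaining 75 profiles checked similarly; truth is weakly best in each.)
In every case the truthful bid is at least as good as any alternative, so it is a dominant strategy.

Yes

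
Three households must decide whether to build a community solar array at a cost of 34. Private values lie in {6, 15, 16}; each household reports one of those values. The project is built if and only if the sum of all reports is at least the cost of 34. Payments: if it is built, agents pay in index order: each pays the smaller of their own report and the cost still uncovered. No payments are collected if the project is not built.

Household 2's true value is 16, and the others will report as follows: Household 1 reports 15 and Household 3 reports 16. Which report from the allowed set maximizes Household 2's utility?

6

Report 6: project built, pays 6, utility 16 - 6 = 10.
Report 15: project built, pays 15, utility 16 - 15 = 1.
Report 16: project built, pays 16, utility 16 - 16 = 0.
The best choice is 6 with utility 10.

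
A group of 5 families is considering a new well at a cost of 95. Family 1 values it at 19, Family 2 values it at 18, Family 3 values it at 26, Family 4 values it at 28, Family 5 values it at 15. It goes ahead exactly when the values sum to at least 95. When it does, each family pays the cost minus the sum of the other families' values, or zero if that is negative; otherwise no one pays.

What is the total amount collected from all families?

Total value 106 ≥ cost 95, so it is built.
Family 1: others sum to 87; max(0, 95 - 87) = 8.
Family 2: others sum to 88; max(0, 95 - 88) = 7.
Family 3: others sum to 80; max(0, 95 - 80) = 15.
Family 4: others sum to 78; max(0, 95 - 78) = 17.
Family 5: others sum to 91; max(0, 95 - 91) = 4.
Total collected = 8 + 7 + 15 + 17 + 4 = 51.

51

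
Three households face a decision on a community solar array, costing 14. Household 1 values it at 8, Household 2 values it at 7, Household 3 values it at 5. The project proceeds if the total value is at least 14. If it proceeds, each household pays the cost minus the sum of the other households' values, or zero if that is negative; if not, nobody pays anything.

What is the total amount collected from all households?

Total value 20 ≥ cost 14, so it is built.
Household 1: others sum to 12; max(0, 14 - 12) = 2.
Household 2: others sum to 13; max(0, 14 - 13) = 1.
Household 3: others sum to 15; max(0, 14 - 15) = 0.
Total collected = 2 + 1 + 0 = 3.

3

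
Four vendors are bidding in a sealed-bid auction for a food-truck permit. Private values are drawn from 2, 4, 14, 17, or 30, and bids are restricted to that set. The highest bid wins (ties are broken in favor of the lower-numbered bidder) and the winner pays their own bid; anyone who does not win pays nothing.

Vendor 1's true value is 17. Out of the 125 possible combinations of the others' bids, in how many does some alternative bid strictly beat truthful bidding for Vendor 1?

27

Others bid (2, 2, 2): truth gives 0; bid 2 gives 15 > 0. Violating.
Others bid (2, 2, 4): truth gives 0; bid 4 gives 13 > 0. Violating.
Others bid (2, 2, 14): truth gives 0; bid 14 gives 3 > 0. Violating.
Others bid (2, 4, 2): truth gives 0; bid 4 gives 13 > 0. Violating.
Others bid (2, 2, 17): truth gives 0; no alternative beats it.
Others bid (2, 2, 30): truth gives 0; no alternative beats it.
(Checking all 125 profiles: 27 have a profitable deviation, 98 do not.)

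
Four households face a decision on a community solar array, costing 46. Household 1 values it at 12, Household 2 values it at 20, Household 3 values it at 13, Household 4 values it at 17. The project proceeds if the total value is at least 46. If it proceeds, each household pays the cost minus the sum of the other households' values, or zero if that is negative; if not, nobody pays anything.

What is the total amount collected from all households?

5

Total value 62 ≥ cost 46, so it is built.
Household 1: others sum to 50; max(0, 46 - 50) = 0.
Household 2: others sum to 42; max(0, 46 - 42) = 4.
Household 3: others sum to 49; max(0, 46 - 49) = 0.
Household 4: others sum to 45; max(0, 46 - 45) = 1.
Total collected = 0 + 4 + 0 + 1 = 5.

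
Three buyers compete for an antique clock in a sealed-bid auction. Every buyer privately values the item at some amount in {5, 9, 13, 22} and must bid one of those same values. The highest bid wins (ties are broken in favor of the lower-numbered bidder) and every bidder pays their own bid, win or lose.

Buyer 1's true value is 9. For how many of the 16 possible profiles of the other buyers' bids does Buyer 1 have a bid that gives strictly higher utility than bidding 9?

Others bid (5, 5): truth gives 0; bid 5 gives 4 > 0. Violating.
Others bid (5, 13): truth gives -9; bid 13 gives -4 > -9. Violating.
Others bid (5, 22): truth gives -9; bid 5 gives -5 > -9. Violating.
Others bid (9, 13): truth gives -9; bid 13 gives -4 > -9. Violating.
Others bid (5, 9): truth gives 0; no alternative beats it.
Others bid (9, 5): truth gives 0; no alternative beats it.
(Checking all 16 profiles: 13 have a profitable deviation, 3 do not.)

13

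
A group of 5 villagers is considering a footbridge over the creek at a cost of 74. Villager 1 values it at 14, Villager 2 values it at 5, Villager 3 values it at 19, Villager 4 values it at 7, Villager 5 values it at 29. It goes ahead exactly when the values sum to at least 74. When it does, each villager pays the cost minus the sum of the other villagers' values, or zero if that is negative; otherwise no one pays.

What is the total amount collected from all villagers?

Total value 74 ≥ cost 74, so it is built.
Villager 1: others sum to 60; max(0, 74 - 60) = 14.
Villager 2: others sum to 69; max(0, 74 - 69) = 5.
Villager 3: others sum to 55; max(0, 74 - 55) = 19.
Villager 4: others sum to 67; max(0, 74 - 67) = 7.
Villager 5: others sum to 45; max(0, 74 - 45) = 29.
Total collected = 14 + 5 + 19 + 7 + 29 = 74.

74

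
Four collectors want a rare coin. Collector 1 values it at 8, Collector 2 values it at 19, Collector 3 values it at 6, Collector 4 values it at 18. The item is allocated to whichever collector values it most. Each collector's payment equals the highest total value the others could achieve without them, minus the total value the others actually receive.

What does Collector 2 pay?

Collector 2 has the highest value and receives the item.
Without Collector 2, the item would go to the next-highest value, 18, so the others could achieve 18.
With Collector 2 present and winning, the others receive nothing, so their total is 0.
Payment = 18 - 0 = 18.

18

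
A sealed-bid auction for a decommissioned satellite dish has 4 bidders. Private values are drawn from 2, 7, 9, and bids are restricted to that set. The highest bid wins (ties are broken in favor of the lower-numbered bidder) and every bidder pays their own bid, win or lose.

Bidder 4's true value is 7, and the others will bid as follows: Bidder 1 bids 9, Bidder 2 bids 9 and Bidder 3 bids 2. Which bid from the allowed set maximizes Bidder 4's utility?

Bid 2: loses but pays 2, utility -2.
Bid 7: loses but pays 7, utility -7.
Bid 9: loses but pays 9, utility -9.
The best choice is 2 with utility -2.

2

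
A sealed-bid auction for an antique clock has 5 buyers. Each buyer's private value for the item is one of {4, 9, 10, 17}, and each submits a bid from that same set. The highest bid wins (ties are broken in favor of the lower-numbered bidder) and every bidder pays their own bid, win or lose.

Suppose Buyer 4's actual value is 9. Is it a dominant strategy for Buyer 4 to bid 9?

No

Consider the case where Buyer 1 bids 4, Buyer 2 bids 4, Buyer 3 bids 4 and Buyer 5 bids 10.
Truthful bid 9: loses but pays 9, utility -9.
Bid 4 instead: loses but pays 4, utility -4.
Since -4 > -9, bidding 4 is strictly better here, so truthful bidding is not dominant.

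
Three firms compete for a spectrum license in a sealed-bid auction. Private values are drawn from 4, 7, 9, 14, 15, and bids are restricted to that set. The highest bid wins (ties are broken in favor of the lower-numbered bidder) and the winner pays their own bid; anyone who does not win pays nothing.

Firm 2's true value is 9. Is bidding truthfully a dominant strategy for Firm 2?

No

Consider the case where Firm 1 bids 4 and Firm 3 bids 4.
Truthful bid 9: wins, pays 9, utility 9 - 9 = 0.
Bid 7 instead: wins, pays 7, utility 9 - 7 = 2.
Since 2 > 0, bidding 7 is strictly better here, so truthful bidding is not dominant.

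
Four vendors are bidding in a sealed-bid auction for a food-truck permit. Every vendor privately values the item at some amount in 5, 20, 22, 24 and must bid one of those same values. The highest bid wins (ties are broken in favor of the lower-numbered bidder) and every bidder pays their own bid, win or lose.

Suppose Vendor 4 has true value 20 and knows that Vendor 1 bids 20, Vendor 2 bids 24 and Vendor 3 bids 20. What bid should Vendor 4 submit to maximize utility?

Bid 5: loses but pays 5, utility -5.
Bid 20: loses but pays 20, utility -20.
Bid 22: loses but pays 22, utility -22.
Bid 24: loses but pays 24, utility -24.
The best choice is 5 with utility -5.

5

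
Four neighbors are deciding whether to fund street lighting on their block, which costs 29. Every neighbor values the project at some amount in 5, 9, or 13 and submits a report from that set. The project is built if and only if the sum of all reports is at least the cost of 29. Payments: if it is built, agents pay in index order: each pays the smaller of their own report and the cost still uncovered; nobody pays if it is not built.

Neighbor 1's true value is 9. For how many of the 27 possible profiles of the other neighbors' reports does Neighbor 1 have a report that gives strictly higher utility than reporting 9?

Others report (5, 9, 13): truth gives 0; report 5 gives 4 > 0. Violating.
Others report (5, 13, 9): truth gives 0; report 5 gives 4 > 0. Violating.
Others report (5, 13, 13): truth gives 0; report 5 gives 4 > 0. Violating.
Others report (9, 5, 13): truth gives 0; report 5 gives 4 > 0. Violating.
Others report (5, 5, 5): truth gives 0; no alternative beats it.
Others report (5, 5, 9): truth gives 0; no alternative beats it.
(Checking all 27 profiles: 17 have a profitable deviation, 10 do not.)

17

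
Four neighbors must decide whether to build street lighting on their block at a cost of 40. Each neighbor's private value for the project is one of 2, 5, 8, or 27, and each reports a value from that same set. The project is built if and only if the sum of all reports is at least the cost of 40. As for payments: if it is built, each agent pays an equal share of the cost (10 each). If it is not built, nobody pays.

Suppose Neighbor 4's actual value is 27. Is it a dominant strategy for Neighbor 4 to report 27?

Yes

Check each profile of the others' reports and compare truth against every alternative report.
Others report (2, 2, 27): truth gives 17, best alternative gives 0.
Others report (2, 5, 8): truth gives 17, best alternative gives 0.
Others report (2, 8, 5): truth gives 17, best alternative gives 0.
Others report (2, 8, 8): truth gives 17, best alternative gives 0.
Others report (2, 27, 2): truth gives 17, best alternative gives 0.
Others report (5, 2, 8): truth gives 17, best alternative gives 0.
(Remaining 58 profiles checked similarly; truth is weakly best in each.)
In every case the truthful report is at least as good as any alternative, so it is a dominant strategy.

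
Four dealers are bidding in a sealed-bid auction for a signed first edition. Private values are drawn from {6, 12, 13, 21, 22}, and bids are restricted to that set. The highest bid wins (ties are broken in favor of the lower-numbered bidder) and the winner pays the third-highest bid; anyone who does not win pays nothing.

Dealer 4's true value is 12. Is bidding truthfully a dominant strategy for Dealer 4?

Consider the case where Dealer 1 bids 6, Dealer 2 bids 6 and Dealer 3 bids 12.
Truthful bid 12: loses, pays 0, utility 0.
Bid 13 instead: wins, pays 6, utility 12 - 6 = 6.
Since 6 > 0, bidding 13 is strictly better here, so truthful bidding is not dominant.

No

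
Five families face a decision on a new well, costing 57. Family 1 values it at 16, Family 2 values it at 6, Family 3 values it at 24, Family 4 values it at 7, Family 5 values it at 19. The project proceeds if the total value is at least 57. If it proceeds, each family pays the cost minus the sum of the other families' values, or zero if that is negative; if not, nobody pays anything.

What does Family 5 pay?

Total value 72 ≥ cost 57, so the project is built.
The other families' values sum to 53.
Cost minus that sum is 57 - 53 = 4.

4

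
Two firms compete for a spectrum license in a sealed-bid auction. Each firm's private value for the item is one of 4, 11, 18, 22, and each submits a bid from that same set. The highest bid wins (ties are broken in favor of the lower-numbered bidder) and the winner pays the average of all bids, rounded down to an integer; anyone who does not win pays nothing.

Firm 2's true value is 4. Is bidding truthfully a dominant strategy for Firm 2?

Yes

Check each profile of the others' bids and compare truth against every alternative bid.
Others bid (4): truth gives 0, best alternative gives -3.
Others bid (11): truth gives 0, best alternative gives 0.
Others bid (18): truth gives 0, best alternative gives 0.
Others bid (22): truth gives 0, best alternative gives 0.
In every case the truthful bid is at least as good as any alternative, so it is a dominant strategy.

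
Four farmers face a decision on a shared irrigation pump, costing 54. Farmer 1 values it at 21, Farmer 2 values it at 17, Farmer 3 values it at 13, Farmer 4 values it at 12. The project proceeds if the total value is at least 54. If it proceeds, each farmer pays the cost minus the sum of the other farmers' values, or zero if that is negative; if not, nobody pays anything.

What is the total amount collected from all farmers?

27

Total value 63 ≥ cost 54, so it is built.
Farmer 1: others sum to 42; max(0, 54 - 42) = 12.
Farmer 2: others sum to 46; max(0, 54 - 46) = 8.
Farmer 3: others sum to 50; max(0, 54 - 50) = 4.
Farmer 4: others sum to 51; max(0, 54 - 51) = 3.
Total collected = 12 + 8 + 4 + 3 = 27.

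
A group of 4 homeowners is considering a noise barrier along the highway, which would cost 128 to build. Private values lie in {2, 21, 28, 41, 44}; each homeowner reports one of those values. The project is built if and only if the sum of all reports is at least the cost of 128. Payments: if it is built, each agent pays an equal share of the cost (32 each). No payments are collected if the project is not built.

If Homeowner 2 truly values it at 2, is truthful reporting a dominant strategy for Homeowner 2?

Check each profile of the others' reports and compare truth against every alternative report.
Others report (21, 44, 44): truth gives 0, best alternative gives -30.
Others report (28, 41, 41): truth gives 0, best alternative gives -30.
Others report (28, 41, 44): truth gives 0, best alternative gives -30.
Others report (28, 44, 41): truth gives 0, best alternative gives -30.
Others report (28, 44, 44): truth gives 0, best alternative gives -30.
Others report (41, 28, 41): truth gives 0, best alternative gives -30.
(Remaining 119 profiles checked similarly; truth is weakly best in each.)
In every case the truthful report is at least as good as any alternative, so it is a dominant strategy.

Yes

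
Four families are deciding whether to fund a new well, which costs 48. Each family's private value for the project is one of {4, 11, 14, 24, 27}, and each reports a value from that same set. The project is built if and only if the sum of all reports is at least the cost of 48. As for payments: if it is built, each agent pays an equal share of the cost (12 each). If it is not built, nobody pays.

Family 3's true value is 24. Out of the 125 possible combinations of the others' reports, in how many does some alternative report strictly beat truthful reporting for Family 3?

3

Others report (4, 4, 14): truth gives 0; report 27 gives 12 > 0. Violating.
Others report (4, 14, 4): truth gives 0; report 27 gives 12 > 0. Violating.
Others report (14, 4, 4): truth gives 0; report 27 gives 12 > 0. Violating.
Others report (4, 4, 4): truth gives 0; no alternative beats it.
Others report (4, 4, 11): truth gives 0; no alternative beats it.
(Checking all 125 profiles: 3 have a profitable deviation, 122 do not.)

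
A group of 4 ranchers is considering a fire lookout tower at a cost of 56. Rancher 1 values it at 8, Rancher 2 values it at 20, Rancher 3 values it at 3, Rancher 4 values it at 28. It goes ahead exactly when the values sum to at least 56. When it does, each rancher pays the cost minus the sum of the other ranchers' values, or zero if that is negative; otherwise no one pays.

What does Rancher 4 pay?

25

Total value 59 ≥ cost 56, so the project is built.
The other ranchers' values sum to 31.
Cost minus that sum is 56 - 31 = 25.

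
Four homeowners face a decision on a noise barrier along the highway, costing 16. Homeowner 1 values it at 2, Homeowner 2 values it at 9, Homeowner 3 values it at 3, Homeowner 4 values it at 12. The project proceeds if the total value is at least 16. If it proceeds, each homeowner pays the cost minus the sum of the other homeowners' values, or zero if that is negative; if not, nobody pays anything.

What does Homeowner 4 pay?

2

Total value 26 ≥ cost 16, so the project is built.
The other homeowners' values sum to 14.
Cost minus that sum is 16 - 14 = 2.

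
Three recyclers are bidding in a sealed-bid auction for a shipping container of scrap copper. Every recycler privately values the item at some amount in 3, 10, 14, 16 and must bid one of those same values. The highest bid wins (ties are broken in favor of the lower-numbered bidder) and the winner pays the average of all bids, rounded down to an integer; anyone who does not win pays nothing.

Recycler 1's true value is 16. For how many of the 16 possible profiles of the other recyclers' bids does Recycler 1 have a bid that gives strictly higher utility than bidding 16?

Others bid (3, 3): truth gives 9; bid 3 gives 13 > 9. Violating.
Others bid (3, 10): truth gives 7; bid 10 gives 9 > 7. Violating.
Others bid (3, 14): truth gives 5; bid 14 gives 6 > 5. Violating.
Others bid (10, 3): truth gives 7; bid 10 gives 9 > 7. Violating.
Others bid (3, 16): truth gives 5; no alternative beats it.
Others bid (10, 16): truth gives 2; no alternative beats it.
(Checking all 16 profiles: 8 have a profitable deviation, 8 do not.)

8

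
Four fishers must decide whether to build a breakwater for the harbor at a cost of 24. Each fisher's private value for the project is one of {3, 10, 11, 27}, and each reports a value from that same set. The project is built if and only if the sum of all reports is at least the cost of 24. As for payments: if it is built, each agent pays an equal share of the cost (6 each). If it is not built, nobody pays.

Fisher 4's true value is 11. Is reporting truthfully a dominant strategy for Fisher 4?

No

Consider the case where Fisher 1 reports 3, Fisher 2 reports 3 and Fisher 3 reports 3.
Truthful report 11: project not built, utility 0.
Report 27 instead: project built, pays 6, utility 11 - 6 = 5.
Since 5 > 0, reporting 27 is strictly better here, so truthful reporting is not dominant.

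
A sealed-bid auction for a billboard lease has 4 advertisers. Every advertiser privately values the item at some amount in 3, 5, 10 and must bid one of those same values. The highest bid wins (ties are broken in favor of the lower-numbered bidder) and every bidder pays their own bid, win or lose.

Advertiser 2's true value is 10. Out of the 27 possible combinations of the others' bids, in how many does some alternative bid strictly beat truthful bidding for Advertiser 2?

13

Others bid (3, 3, 3): truth gives 0; bid 5 gives 5 > 0. Violating.
Others bid (3, 3, 5): truth gives 0; bid 5 gives 5 > 0. Violating.
Others bid (3, 5, 3): truth gives 0; bid 5 gives 5 > 0. Violating.
Others bid (3, 5, 5): truth gives 0; bid 5 gives 5 > 0. Violating.
Others bid (3, 3, 10): truth gives 0; no alternative beats it.
Others bid (3, 5, 10): truth gives 0; no alternative beats it.
(Checking all 27 profiles: 13 have a profitable deviation, 14 do not.)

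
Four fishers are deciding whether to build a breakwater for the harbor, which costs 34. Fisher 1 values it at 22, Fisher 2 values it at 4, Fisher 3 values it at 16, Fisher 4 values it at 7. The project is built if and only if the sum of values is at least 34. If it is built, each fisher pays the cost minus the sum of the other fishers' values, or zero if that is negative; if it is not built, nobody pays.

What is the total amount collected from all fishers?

8

Total value 49 ≥ cost 34, so it is built.
Fisher 1: others sum to 27; max(0, 34 - 27) = 7.
Fisher 2: others sum to 45; max(0, 34 - 45) = 0.
Fisher 3: others sum to 33; max(0, 34 - 33) = 1.
Fisher 4: others sum to 42; max(0, 34 - 42) = 0.
Total collected = 7 + 0 + 1 + 0 = 8.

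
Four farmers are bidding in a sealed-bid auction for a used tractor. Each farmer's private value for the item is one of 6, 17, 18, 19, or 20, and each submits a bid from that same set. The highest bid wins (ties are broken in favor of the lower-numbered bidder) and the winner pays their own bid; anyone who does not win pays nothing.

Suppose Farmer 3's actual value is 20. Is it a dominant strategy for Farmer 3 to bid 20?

No

Consider the case where Farmer 1 bids 6, Farmer 2 bids 6 and Farmer 4 bids 6.
Truthful bid 20: wins, pays 20, utility 20 - 20 = 0.
Bid 17 instead: wins, pays 17, utility 20 - 17 = 3.
Since 3 > 0, bidding 17 is strictly better here, so truthful bidding is not dominant.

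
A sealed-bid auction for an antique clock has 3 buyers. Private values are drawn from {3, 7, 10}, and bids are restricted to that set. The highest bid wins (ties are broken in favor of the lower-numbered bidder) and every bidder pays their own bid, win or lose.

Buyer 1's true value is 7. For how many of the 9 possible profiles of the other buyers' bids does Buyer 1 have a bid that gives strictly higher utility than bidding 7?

Others bid (3, 3): truth gives 0; bid 3 gives 4 > 0. Violating.
Others bid (3, 10): truth gives -7; bid 3 gives -3 > -7. Violating.
Others bid (7, 10): truth gives -7; bid 3 gives -3 > -7. Violating.
Others bid (10, 3): truth gives -7; bid 3 gives -3 > -7. Violating.
Others bid (3, 7): truth gives 0; no alternative beats it.
Others bid (7, 3): truth gives 0; no alternative beats it.
(Checking all 9 profiles: 6 have a profitable deviation, 3 do not.)

6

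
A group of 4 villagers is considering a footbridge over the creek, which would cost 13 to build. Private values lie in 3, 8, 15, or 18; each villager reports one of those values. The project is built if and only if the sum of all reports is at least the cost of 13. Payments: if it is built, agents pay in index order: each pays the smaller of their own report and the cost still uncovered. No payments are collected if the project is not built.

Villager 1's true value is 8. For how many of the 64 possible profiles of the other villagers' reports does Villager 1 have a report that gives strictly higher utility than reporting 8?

Others report (3, 3, 8): truth gives 0; report 3 gives 5 > 0. Violating.
Others report (3, 3, 15): truth gives 0; report 3 gives 5 > 0. Violating.
Others report (3, 3, 18): truth gives 0; report 3 gives 5 > 0. Violating.
Others report (3, 8, 3): truth gives 0; report 3 gives 5 > 0. Violating.
Others report (3, 3, 3): truth gives 0; no alternative beats it.
(Checking all 64 profiles: 63 have a profitable deviation, 1 does not.)

63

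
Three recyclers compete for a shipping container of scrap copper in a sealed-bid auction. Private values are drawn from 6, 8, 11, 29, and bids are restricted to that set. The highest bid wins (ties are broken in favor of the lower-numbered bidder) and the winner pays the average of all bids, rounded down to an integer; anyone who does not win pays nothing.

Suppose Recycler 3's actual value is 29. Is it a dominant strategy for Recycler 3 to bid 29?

Consider the case where Recycler 1 bids 6 and Recycler 2 bids 6.
Truthful bid 29: wins, pays 13, utility 29 - 13 = 16.
Bid 8 instead: wins, pays 6, utility 29 - 6 = 23.
Since 23 > 16, bidding 8 is strictly better here, so truthful bidding is not dominant.

No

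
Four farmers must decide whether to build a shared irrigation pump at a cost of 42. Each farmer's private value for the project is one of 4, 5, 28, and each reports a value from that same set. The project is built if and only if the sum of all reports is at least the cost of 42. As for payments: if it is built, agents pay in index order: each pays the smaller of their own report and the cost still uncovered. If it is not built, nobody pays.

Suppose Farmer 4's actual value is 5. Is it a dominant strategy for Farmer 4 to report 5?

Check each profile of the others' reports and compare truth against every alternative report.
Others report (4, 28, 28): truth gives 5, best alternative gives 5.
Others report (5, 28, 28): truth gives 5, best alternative gives 5.
Others report (28, 4, 28): truth gives 5, best alternative gives 5.
Others report (28, 5, 28): truth gives 5, best alternative gives 5.
Others report (28, 28, 4): truth gives 5, best alternative gives 5.
Others report (28, 28, 5): truth gives 5, best alternative gives 5.
(Remaining 21 profiles checked similarly; truth is weakly best in each.)
In every case the truthful report is at least as good as any alternative, so it is a dominant strategy.

Yes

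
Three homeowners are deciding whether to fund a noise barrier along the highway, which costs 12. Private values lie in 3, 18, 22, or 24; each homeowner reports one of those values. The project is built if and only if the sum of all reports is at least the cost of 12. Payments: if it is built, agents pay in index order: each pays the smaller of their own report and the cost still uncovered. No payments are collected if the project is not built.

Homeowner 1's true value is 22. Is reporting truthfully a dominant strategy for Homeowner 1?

No

Consider the case where Homeowner 2 reports 3 and Homeowner 3 reports 18.
Truthful report 22: project built, pays 12, utility 22 - 12 = 10.
Report 3 instead: project built, pays 3, utility 22 - 3 = 19.
Since 19 > 10, reporting 3 is strictly better here, so truthful reporting is not dominant.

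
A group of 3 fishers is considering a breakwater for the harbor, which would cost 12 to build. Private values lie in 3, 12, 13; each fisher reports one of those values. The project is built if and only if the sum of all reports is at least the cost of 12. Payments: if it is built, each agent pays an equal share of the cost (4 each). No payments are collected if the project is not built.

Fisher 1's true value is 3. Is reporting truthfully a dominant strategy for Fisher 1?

Yes

Check each profile of the others' reports and compare truth against every alternative report.
Others report (3, 3): truth gives 0, best alternative gives -1.
Others report (3, 12): truth gives -1, best alternative gives -1.
Others report (3, 13): truth gives -1, best alternative gives -1.
Others report (12, 3): truth gives -1, best alternative gives -1.
Others report (12, 12): truth gives -1, best alternative gives -1.
Others report (12, 13): truth gives -1, best alternative gives -1.
(Remaining 3 profiles checked similarly; truth is weakly best in each.)
In every case the truthful report is at least as good as any alternative, so it is a dominant strategy.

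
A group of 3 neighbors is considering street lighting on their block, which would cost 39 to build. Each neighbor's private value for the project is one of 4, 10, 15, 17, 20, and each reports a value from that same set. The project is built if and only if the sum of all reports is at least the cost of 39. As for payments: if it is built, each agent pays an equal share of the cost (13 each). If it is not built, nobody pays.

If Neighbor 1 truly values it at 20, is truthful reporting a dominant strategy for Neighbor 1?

Yes

Check each profile of the others' reports and compare truth against every alternative report.
Others report (4, 15): truth gives 7, best alternative gives 0.
Others report (4, 17): truth gives 7, best alternative gives 0.
Others report (10, 10): truth gives 7, best alternative gives 0.
Others report (15, 4): truth gives 7, best alternative gives 0.
Others report (17, 4): truth gives 7, best alternative gives 0.
Others report (4, 20): truth gives 7, best alternative gives 7.
(Remaining 19 profiles checked similarly; truth is weakly best in each.)
In every case the truthful report is at least as good as any alternative, so it is a dominant strategy.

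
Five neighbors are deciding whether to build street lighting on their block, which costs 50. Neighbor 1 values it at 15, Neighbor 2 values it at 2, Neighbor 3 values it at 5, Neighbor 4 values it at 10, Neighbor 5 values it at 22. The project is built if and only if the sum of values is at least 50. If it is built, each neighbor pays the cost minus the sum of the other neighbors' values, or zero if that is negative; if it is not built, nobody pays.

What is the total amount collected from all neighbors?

Total value 54 ≥ cost 50, so it is built.
Neighbor 1: others sum to 39; max(0, 50 - 39) = 11.
Neighbor 2: others sum to 52; max(0, 50 - 52) = 0.
Neighbor 3: others sum to 49; max(0, 50 - 49) = 1.
Neighbor 4: others sum to 44; max(0, 50 - 44) = 6.
Neighbor 5: others sum to 32; max(0, 50 - 32) = 18.
Total collected = 11 + 0 + 1 + 6 + 18 = 36.

36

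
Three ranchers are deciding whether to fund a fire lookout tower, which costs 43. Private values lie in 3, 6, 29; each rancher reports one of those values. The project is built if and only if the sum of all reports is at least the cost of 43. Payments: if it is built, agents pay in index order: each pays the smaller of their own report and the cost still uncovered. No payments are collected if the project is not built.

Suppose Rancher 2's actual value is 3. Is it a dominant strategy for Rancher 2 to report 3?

Check each profile of the others' reports and compare truth against every alternative report.
Others report (29, 29): truth gives 0, best alternative gives -3.
Others report (3, 3): truth gives 0, best alternative gives 0.
Others report (3, 6): truth gives 0, best alternative gives 0.
Others report (3, 29): truth gives 0, best alternative gives 0.
Others report (6, 3): truth gives 0, best alternative gives 0.
Others report (6, 6): truth gives 0, best alternative gives 0.
(Remaining 3 profiles checked similarly; truth is weakly best in each.)
In every case the truthful report is at least as good as any alternative, so it is a dominant strategy.

Yes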